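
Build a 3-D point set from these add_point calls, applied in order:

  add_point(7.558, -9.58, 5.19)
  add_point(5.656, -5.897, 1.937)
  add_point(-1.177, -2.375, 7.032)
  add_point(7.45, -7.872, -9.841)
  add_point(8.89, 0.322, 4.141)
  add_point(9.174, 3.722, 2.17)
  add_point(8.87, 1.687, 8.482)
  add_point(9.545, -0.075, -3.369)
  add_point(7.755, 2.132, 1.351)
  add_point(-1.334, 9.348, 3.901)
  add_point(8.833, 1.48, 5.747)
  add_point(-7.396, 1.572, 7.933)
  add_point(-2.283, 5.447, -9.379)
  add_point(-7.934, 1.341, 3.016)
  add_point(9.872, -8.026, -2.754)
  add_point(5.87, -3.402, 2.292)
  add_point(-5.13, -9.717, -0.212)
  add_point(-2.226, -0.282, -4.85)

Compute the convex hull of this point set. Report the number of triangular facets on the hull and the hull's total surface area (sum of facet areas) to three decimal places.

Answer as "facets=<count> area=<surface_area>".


Points on the hull: [0, 2, 3, 5, 6, 7, 9, 11, 12, 13, 14, 16] (12 of 18).

Area of each hull facet:
  f1: (p12, p9, p13) → 67.9143
  f2: (p0, p6, p14) → 49.6390
  f3: (p3, p0, p14) → 18.5944
  f4: (p5, p6, p9) → 39.9583
  f5: (p5, p12, p9) → 81.6999
  f6: (p5, p6, p14) → 42.1859
  f7: (p11, p9, p13) → 25.3189
  f8: (p11, p6, p9) → 71.7527
  f9: (p16, p3, p0) → 95.8476
  f10: (p16, p11, p13) → 28.1083
  f11: (p16, p11, p0) → 96.8880
  f12: (p16, p12, p13) → 84.1792
  f13: (p16, p3, p12) → 121.2527
  f14: (p7, p3, p12) → 73.6309
  f15: (p7, p5, p12) → 48.1632
  f16: (p7, p3, p14) → 29.7242
  f17: (p7, p5, p14) → 23.2260
  f18: (p2, p0, p6) → 56.1616
  f19: (p2, p11, p6) → 33.7083
  f20: (p2, p11, p0) → 5.4815
Σ area = 1093.435

Check V−E+F: 12 − 30 + 20 = 2.

facets=20 area=1093.435


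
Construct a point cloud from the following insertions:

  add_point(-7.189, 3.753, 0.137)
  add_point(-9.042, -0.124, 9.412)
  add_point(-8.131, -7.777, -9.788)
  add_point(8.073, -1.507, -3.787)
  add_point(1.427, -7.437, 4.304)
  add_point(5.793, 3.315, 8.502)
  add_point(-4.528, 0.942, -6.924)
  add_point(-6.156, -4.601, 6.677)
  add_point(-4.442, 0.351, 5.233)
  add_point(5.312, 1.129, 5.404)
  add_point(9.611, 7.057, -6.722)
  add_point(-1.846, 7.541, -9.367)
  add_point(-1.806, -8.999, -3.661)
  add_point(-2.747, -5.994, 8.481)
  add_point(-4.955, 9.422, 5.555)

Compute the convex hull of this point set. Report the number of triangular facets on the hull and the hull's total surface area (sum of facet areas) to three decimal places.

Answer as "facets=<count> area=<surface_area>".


Hull vertices (12/15): indices [0, 1, 2, 3, 4, 5, 7, 10, 11, 12, 13, 14].

Triangle areas on the boundary:
  f1: (p11, p2, p10) → 91.7524
  f2: (p13, p5, p1) → 54.6821
  f3: (p13, p2, p12) → 45.3903
  f4: (p3, p5, p10) → 61.5025
  f5: (p3, p2, p10) → 78.6928
  f6: (p3, p2, p12) → 48.4490
  f7: (p14, p5, p1) → 69.2001
  f8: (p14, p5, p10) → 101.6545
  f9: (p14, p11, p10) → 90.3573
  f10: (p7, p2, p1) → 42.8758
  f11: (p7, p13, p1) → 10.9406
  f12: (p7, p13, p2) → 30.6972
  f13: (p4, p13, p5) → 36.7682
  f14: (p4, p3, p5) → 68.1778
  f15: (p4, p13, p12) → 24.1628
  f16: (p4, p3, p12) → 49.7935
  f17: (p0, p2, p1) → 74.4927
  f18: (p0, p14, p1) → 39.8886
  f19: (p0, p11, p2) → 84.9575
  f20: (p0, p14, p11) → 46.1792
Σ area = 1150.615

Euler characteristic 12−30+20 = 2 ✓

facets=20 area=1150.615


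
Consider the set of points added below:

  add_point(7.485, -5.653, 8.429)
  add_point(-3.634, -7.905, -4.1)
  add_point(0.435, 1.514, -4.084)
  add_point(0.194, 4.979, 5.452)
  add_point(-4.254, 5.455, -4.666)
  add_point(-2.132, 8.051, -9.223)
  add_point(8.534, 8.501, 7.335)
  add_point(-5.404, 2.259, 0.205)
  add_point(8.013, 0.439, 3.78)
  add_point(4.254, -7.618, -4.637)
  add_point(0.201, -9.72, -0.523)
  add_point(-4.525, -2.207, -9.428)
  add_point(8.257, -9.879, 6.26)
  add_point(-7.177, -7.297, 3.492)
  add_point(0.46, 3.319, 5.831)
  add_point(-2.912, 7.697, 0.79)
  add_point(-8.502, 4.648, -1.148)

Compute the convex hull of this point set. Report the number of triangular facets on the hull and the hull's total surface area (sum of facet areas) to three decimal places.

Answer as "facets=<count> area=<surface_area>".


Points on the hull: [0, 1, 3, 5, 6, 8, 9, 10, 11, 12, 13, 14, 15, 16] (14 of 17).

Per-facet area ½‖(b−a)×(c−a)‖:
  f1: (p5, p11, p16) → 51.6596
  f2: (p13, p11, p16) → 69.6915
  f3: (p15, p5, p16) → 32.7071
  f4: (p15, p5, p6) → 60.1054
  f5: (p8, p12, p6) → 28.5748
  f6: (p8, p5, p6) → 80.0110
  f7: (p9, p5, p11) → 57.5081
  f8: (p9, p8, p12) → 57.2838
  f9: (p9, p8, p5) → 102.4891
  f10: (p3, p13, p16) → 67.7121
  f11: (p3, p15, p16) → 18.6380
  f12: (p3, p15, p6) → 25.9059
  f13: (p0, p12, p6) → 19.2724
  f14: (p0, p13, p12) → 37.3017
  f15: (p1, p13, p11) → 28.3090
  f16: (p1, p9, p11) → 31.0333
  f17: (p14, p3, p13) → 8.7744
  f18: (p14, p0, p13) → 75.5759
  f19: (p14, p3, p6) → 7.8336
  f20: (p14, p0, p6) → 56.3071
  f21: (p10, p9, p12) → 32.2898
  f22: (p10, p1, p9) → 16.9872
  f23: (p10, p13, p12) → 43.0586
  f24: (p10, p1, p13) → 22.4590
Σ area = 1031.488

Euler: V−E+F = 14−36+24 = 2.

facets=24 area=1031.488


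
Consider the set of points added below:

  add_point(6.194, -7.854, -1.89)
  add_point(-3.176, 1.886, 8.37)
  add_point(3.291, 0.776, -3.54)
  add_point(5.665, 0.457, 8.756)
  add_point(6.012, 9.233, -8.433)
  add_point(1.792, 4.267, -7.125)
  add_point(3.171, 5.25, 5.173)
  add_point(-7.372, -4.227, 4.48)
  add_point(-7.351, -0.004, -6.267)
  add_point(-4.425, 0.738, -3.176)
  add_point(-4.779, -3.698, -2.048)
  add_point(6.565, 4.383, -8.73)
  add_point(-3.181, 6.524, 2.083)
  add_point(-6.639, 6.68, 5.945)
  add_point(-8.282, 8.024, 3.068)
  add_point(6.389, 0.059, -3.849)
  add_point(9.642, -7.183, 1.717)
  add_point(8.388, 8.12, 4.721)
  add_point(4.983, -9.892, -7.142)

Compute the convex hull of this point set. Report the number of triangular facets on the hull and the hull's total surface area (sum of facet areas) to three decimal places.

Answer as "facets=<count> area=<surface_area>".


facets=18 area=1105.232

Points on the hull: [1, 3, 4, 7, 8, 11, 13, 14, 16, 17, 18] (11 of 19).

Per-facet area ½‖(b−a)×(c−a)‖:
  f1: (p17, p4, p14) → 108.0947
  f2: (p7, p18, p16) → 87.6046
  f3: (p11, p18, p16) → 73.1938
  f4: (p11, p17, p16) → 99.2923
  f5: (p11, p17, p4) → 32.7681
  f6: (p13, p17, p14) → 25.3095
  f7: (p13, p7, p14) → 19.1678
  f8: (p3, p17, p16) → 49.5601
  f9: (p3, p7, p16) → 80.3278
  f10: (p8, p7, p18) → 89.9886
  f11: (p8, p11, p18) → 97.3128
  f12: (p8, p7, p14) → 63.0737
  f13: (p8, p11, p4) → 35.6083
  f14: (p8, p4, p14) → 99.0276
  f15: (p1, p13, p17) → 43.5703
  f16: (p1, p3, p17) → 40.2766
  f17: (p1, p13, p7) → 26.6258
  f18: (p1, p3, p7) → 34.4297
Σ area = 1105.232

Euler characteristic 11−27+18 = 2 ✓


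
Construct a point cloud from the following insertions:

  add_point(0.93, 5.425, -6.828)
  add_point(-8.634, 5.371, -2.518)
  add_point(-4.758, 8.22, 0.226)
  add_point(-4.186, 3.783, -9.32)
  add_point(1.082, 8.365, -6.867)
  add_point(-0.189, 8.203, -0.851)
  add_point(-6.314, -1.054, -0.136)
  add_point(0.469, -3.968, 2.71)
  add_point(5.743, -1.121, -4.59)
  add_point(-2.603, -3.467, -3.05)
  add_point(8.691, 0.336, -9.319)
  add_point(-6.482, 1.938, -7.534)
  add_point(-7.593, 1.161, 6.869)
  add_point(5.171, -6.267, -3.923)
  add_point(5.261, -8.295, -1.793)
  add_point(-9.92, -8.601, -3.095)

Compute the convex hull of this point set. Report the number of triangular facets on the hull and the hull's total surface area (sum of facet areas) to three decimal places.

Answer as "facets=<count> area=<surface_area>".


Points on the hull: [1, 2, 3, 4, 5, 7, 8, 10, 11, 12, 13, 14, 15] (13 of 16).

Per-facet area ½‖(b−a)×(c−a)‖:
  f1: (p3, p10, p15) → 98.7562
  f2: (p3, p4, p10) → 41.9012
  f3: (p5, p4, p10) → 32.8721
  f4: (p13, p10, p15) → 60.3637
  f5: (p13, p14, p15) → 22.3517
  f6: (p13, p14, p10) → 5.7722
  f7: (p11, p3, p15) → 10.5860
  f8: (p8, p14, p10) → 18.3352
  f9: (p8, p5, p10) → 31.8186
  f10: (p7, p5, p12) → 60.6442
  f11: (p7, p12, p15) → 64.0834
  f12: (p7, p14, p15) → 50.2317
  f13: (p7, p8, p14) → 29.2735
  f14: (p7, p8, p5) → 52.7158
  f15: (p1, p11, p3) → 10.4414
  f16: (p1, p3, p4) → 30.6393
  f17: (p1, p12, p15) → 67.7767
  f18: (p1, p11, p15) → 38.3608
  f19: (p2, p5, p4) → 13.0654
  f20: (p2, p1, p4) → 25.3811
  f21: (p2, p5, p12) → 21.4947
  f22: (p2, p1, p12) → 27.2145
Σ area = 814.079

Check V−E+F: 13 − 33 + 22 = 2.

facets=22 area=814.079


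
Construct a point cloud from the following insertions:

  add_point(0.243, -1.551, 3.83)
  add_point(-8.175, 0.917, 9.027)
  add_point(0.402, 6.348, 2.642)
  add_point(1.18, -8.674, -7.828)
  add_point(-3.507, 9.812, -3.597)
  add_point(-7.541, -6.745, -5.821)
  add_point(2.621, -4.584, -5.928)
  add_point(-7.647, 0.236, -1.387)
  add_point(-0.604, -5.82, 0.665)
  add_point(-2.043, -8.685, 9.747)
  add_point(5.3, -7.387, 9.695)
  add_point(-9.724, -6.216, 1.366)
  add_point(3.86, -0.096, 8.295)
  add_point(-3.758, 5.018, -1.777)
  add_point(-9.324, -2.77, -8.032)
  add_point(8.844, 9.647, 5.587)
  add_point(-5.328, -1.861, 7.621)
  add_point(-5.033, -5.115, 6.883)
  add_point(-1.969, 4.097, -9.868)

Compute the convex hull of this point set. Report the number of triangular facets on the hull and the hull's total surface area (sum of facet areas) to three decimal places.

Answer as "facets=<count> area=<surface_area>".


facets=20 area=1180.495

Points on the hull: [1, 3, 4, 5, 6, 9, 10, 11, 12, 14, 15, 18] (12 of 19).

Area of each hull facet:
  f1: (p18, p4, p15) → 63.6351
  f2: (p1, p4, p15) → 120.5140
  f3: (p14, p18, p4) → 43.3282
  f4: (p14, p1, p11) → 47.5577
  f5: (p14, p1, p4) → 109.8035
  f6: (p14, p3, p18) → 58.8941
  f7: (p6, p18, p15) → 99.2363
  f8: (p6, p3, p15) → 10.6008
  f9: (p6, p3, p18) → 22.6449
  f10: (p9, p1, p11) → 54.1571
  f11: (p5, p14, p11) → 17.7156
  f12: (p5, p14, p3) → 20.2953
  f13: (p5, p9, p11) → 38.3919
  f14: (p5, p9, p3) → 75.4020
  f15: (p10, p9, p1) → 39.3340
  f16: (p10, p3, p15) → 160.3352
  f17: (p10, p9, p3) → 65.4766
  f18: (p12, p1, p15) → 63.0355
  f19: (p12, p10, p15) → 25.9448
  f20: (p12, p10, p1) → 44.1923
Σ area = 1180.495

Euler characteristic 12−30+20 = 2 ✓


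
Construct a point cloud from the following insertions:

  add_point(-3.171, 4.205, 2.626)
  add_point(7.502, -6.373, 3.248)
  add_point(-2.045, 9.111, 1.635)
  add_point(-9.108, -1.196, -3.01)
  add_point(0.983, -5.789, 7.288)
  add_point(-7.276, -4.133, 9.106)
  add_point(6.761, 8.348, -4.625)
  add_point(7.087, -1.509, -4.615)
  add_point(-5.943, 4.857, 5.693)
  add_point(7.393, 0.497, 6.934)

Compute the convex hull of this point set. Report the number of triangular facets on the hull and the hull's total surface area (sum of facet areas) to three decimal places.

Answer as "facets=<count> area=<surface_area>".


facets=14 area=765.767

Hull vertices (9/10): indices [1, 2, 3, 4, 5, 6, 7, 8, 9].

Per-facet area ½‖(b−a)×(c−a)‖:
  f1: (p2, p6, p3) → 71.0787
  f2: (p7, p1, p3) → 75.2927
  f3: (p7, p6, p3) → 80.1582
  f4: (p7, p6, p1) → 38.7698
  f5: (p4, p1, p3) → 56.6226
  f6: (p4, p5, p3) → 54.2831
  f7: (p8, p5, p3) → 51.7166
  f8: (p8, p2, p3) → 38.9957
  f9: (p9, p8, p2) → 47.6062
  f10: (p9, p4, p1) → 28.3370
  f11: (p9, p4, p5) → 32.1352
  f12: (p9, p8, p5) → 67.1565
  f13: (p9, p6, p1) → 54.2323
  f14: (p9, p2, p6) → 69.3820
Σ area = 765.767

Euler: V−E+F = 9−21+14 = 2.


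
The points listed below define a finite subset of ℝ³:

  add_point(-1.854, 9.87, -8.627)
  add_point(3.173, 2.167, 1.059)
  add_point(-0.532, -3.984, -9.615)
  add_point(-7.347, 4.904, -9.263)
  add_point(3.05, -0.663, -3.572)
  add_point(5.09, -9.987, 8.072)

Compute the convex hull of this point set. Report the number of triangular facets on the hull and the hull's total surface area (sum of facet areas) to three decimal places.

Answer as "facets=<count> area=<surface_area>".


Extreme-point indices: [0, 1, 2, 3, 4, 5] — 6 of 6 on the boundary.

Triangle areas on the boundary:
  f1: (p2, p5, p3) → 100.5901
  f2: (p2, p0, p3) → 41.4971
  f3: (p4, p2, p5) → 53.6305
  f4: (p4, p2, p0) → 48.7876
  f5: (p1, p5, p3) → 85.4983
  f6: (p1, p0, p3) → 49.5881
  f7: (p1, p4, p5) → 38.4324
  f8: (p1, p4, p0) → 34.2700
Σ area = 452.294

Check V−E+F: 6 − 12 + 8 = 2.

facets=8 area=452.294


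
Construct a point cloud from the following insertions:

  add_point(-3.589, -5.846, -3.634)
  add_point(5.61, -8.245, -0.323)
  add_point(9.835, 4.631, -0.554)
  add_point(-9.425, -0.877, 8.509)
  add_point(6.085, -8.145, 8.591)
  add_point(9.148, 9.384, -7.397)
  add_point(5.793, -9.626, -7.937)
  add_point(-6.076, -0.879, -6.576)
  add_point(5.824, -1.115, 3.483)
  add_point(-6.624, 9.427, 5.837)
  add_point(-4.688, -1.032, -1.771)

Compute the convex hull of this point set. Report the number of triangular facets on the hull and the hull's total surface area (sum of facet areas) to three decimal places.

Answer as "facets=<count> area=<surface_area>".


Points on the hull: [0, 2, 3, 4, 5, 6, 7, 9] (8 of 11).

Triangle areas on the boundary:
  f1: (p4, p6, p2) → 116.9140
  f2: (p9, p7, p3) → 81.3363
  f3: (p9, p4, p3) → 92.9299
  f4: (p9, p4, p2) → 144.8043
  f5: (p0, p7, p3) → 45.0981
  f6: (p0, p7, p6) → 31.2522
  f7: (p0, p4, p3) → 105.7279
  f8: (p0, p4, p6) → 83.3804
  f9: (p5, p6, p2) → 68.8261
  f10: (p5, p7, p6) → 128.0434
  f11: (p5, p9, p2) → 76.3257
  f12: (p5, p9, p7) → 141.7853
Σ area = 1116.424

Euler: V−E+F = 8−18+12 = 2.

facets=12 area=1116.424


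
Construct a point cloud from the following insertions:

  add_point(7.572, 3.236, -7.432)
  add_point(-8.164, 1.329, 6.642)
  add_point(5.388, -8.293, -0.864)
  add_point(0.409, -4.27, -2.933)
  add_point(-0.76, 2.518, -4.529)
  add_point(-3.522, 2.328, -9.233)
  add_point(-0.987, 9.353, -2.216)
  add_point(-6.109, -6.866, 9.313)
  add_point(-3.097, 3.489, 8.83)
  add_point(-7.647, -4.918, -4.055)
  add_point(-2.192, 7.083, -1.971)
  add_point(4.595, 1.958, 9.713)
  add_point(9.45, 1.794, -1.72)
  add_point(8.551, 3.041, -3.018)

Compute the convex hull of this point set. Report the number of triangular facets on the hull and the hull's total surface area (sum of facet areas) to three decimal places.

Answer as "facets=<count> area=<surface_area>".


Extreme-point indices: [0, 1, 2, 5, 6, 7, 8, 9, 11, 12, 13] — 11 of 14 on the boundary.

Area of each hull facet:
  f1: (p11, p2, p12) → 66.3027
  f2: (p9, p5, p1) → 60.5346
  f3: (p9, p5, p2) → 67.6063
  f4: (p7, p11, p2) → 92.8393
  f5: (p7, p9, p1) → 53.6382
  f6: (p7, p9, p2) → 87.4626
  f7: (p6, p5, p1) → 71.1629
  f8: (p0, p6, p5) → 52.7494
  f9: (p0, p2, p12) → 33.2024
  f10: (p0, p5, p2) → 74.9469
  f11: (p13, p11, p12) → 11.3926
  f12: (p13, p6, p11) → 73.8719
  f13: (p13, p0, p12) → 2.9977
  f14: (p13, p0, p6) → 25.7043
  f15: (p8, p6, p1) → 37.5822
  f16: (p8, p6, p11) → 50.0333
  f17: (p8, p7, p1) → 26.2486
  f18: (p8, p7, p11) → 42.4599
Σ area = 930.736

Check V−E+F: 11 − 27 + 18 = 2.

facets=18 area=930.736


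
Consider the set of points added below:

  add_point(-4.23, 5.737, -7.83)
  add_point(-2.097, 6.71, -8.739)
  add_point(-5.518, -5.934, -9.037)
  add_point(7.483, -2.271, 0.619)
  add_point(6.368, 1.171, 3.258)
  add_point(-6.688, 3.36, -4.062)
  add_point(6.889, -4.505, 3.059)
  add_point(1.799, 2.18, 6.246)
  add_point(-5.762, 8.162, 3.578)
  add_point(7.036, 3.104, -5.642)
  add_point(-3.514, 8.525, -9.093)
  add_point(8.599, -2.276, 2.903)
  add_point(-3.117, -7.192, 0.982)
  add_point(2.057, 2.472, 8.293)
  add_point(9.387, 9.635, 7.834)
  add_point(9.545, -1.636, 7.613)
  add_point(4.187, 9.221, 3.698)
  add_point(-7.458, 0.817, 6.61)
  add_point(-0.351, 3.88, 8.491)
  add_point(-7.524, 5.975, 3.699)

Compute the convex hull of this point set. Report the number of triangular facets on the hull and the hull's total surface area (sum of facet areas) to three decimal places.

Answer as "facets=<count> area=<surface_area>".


facets=30 area=1030.079

Extreme-point indices: [1, 2, 3, 5, 6, 8, 9, 10, 11, 12, 13, 14, 15, 16, 17, 18, 19] — 17 of 20 on the boundary.

Per-facet area ½‖(b−a)×(c−a)‖:
  f1: (p17, p12, p15) → 80.9996
  f2: (p9, p14, p15) → 76.4829
  f3: (p9, p14, p10) → 91.8908
  f4: (p8, p10, p19) → 17.8198
  f5: (p8, p17, p19) → 6.0126
  f6: (p13, p14, p15) → 42.0173
  f7: (p13, p17, p15) → 27.6020
  f8: (p2, p17, p12) → 52.5936
  f9: (p16, p14, p10) → 17.3743
  f10: (p16, p8, p10) → 63.5274
  f11: (p16, p8, p14) → 20.3897
  f12: (p18, p8, p14) → 46.3558
  f13: (p18, p8, p17) → 28.9625
  f14: (p18, p13, p14) → 13.8243
  f15: (p18, p13, p17) → 9.2407
  f16: (p1, p9, p10) → 6.1582
  f17: (p1, p2, p10) → 12.3272
  f18: (p1, p2, p9) → 67.1138
  f19: (p5, p10, p19) → 29.2026
  f20: (p5, p2, p10) → 40.6538
  f21: (p5, p17, p19) → 23.9568
  f22: (p5, p2, p17) → 56.3140
  f23: (p6, p12, p15) → 22.9606
  f24: (p6, p2, p12) → 50.7686
  f25: (p11, p9, p15) → 15.7065
  f26: (p11, p6, p15) → 6.7198
  f27: (p3, p2, p9) → 64.5307
  f28: (p3, p6, p2) → 27.6398
  f29: (p3, p11, p9) → 7.4414
  f30: (p3, p11, p6) → 3.4923
Σ area = 1030.079

Check V−E+F: 17 − 45 + 30 = 2.


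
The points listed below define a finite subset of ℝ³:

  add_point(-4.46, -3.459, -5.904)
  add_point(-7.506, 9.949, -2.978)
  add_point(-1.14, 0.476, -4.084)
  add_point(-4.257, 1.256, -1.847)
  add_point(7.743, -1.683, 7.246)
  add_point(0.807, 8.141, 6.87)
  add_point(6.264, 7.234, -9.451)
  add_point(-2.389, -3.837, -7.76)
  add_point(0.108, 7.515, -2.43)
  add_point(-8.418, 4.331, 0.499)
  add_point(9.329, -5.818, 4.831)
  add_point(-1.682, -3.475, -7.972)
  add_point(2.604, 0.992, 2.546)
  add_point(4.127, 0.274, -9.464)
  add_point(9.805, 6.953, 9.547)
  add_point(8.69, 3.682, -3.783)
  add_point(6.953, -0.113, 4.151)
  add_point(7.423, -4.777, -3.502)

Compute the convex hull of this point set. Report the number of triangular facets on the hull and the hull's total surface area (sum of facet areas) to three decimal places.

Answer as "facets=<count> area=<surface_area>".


13 of the 18 inputs are extreme points: [0, 1, 4, 5, 6, 7, 9, 10, 11, 13, 14, 15, 17].

Facet areas (half cross-product norm):
  f1: (p4, p10, p9) → 43.4585
  f2: (p4, p10, p14) → 13.1999
  f3: (p0, p10, p9) → 95.4865
  f4: (p15, p10, p14) → 77.6669
  f5: (p15, p6, p14) → 35.9157
  f6: (p5, p4, p9) → 69.7463
  f7: (p5, p4, p14) → 42.7900
  f8: (p17, p15, p10) → 36.5883
  f9: (p17, p6, p13) → 27.5071
  f10: (p17, p15, p6) → 26.8886
  f11: (p1, p0, p9) → 34.9997
  f12: (p1, p5, p9) → 39.3003
  f13: (p1, p6, p14) → 144.7739
  f14: (p1, p5, p14) → 33.5088
  f15: (p7, p1, p0) → 17.8470
  f16: (p7, p0, p10) → 24.2820
  f17: (p7, p17, p10) → 37.1028
  f18: (p7, p1, p6) → 97.2634
  f19: (p11, p17, p13) → 29.6753
  f20: (p11, p7, p17) → 3.3725
  f21: (p11, p6, p13) → 17.1063
  f22: (p11, p7, p6) → 2.5229
Σ area = 951.003

Check V−E+F: 13 − 33 + 22 = 2.

facets=22 area=951.003


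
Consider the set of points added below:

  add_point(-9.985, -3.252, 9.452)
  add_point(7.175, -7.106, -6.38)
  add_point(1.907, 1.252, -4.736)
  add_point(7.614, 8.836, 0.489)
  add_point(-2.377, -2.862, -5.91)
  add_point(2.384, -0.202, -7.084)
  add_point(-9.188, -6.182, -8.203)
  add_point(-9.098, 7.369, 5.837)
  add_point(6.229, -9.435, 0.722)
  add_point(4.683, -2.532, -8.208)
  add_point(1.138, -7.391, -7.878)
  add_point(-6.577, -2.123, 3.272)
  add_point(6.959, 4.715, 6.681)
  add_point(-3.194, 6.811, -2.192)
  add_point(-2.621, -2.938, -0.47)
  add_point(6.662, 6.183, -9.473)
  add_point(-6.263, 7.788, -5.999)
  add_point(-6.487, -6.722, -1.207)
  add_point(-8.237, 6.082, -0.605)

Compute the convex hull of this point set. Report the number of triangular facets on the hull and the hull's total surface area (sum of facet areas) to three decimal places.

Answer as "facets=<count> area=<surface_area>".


facets=22 area=1257.453

Hull vertices (13/19): indices [0, 1, 3, 6, 7, 8, 9, 10, 12, 15, 16, 17, 18].

Per-facet area ½‖(b−a)×(c−a)‖:
  f1: (p12, p8, p0) → 134.9540
  f2: (p16, p15, p3) → 68.5023
  f3: (p16, p6, p15) → 97.2603
  f4: (p17, p8, p0) → 75.3549
  f5: (p17, p6, p0) → 30.8008
  f6: (p17, p6, p8) → 42.8259
  f7: (p1, p15, p3) → 70.6519
  f8: (p1, p12, p3) → 63.7587
  f9: (p1, p12, p8) → 57.7377
  f10: (p7, p16, p3) → 91.6444
  f11: (p7, p12, p0) → 91.3100
  f12: (p7, p12, p3) → 60.7764
  f13: (p7, p6, p0) → 99.4127
  f14: (p10, p6, p15) → 73.9980
  f15: (p10, p6, p8) → 44.4782
  f16: (p10, p1, p8) → 23.3578
  f17: (p18, p16, p6) → 42.3508
  f18: (p18, p7, p6) → 35.6776
  f19: (p18, p7, p16) → 10.0349
  f20: (p9, p1, p15) → 16.5494
  f21: (p9, p10, p15) → 10.9334
  f22: (p9, p10, p1) → 15.0823
Σ area = 1257.453

Euler: V−E+F = 13−33+22 = 2.


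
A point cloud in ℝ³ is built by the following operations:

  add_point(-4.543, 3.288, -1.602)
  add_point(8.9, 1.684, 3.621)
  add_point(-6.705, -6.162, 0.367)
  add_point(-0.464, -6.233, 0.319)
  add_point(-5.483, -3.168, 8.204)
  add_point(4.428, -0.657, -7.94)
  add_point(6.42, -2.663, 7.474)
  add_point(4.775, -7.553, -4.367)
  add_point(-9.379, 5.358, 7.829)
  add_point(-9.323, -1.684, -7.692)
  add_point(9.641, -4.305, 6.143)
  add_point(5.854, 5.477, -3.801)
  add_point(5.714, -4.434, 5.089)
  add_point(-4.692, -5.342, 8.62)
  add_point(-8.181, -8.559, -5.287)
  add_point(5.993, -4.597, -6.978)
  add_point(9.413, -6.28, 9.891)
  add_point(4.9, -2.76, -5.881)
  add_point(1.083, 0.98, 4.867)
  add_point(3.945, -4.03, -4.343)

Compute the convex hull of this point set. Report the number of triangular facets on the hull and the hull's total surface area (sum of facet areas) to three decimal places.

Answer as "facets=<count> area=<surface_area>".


facets=20 area=1041.111

12 of the 20 inputs are extreme points: [0, 1, 5, 7, 8, 9, 10, 11, 13, 14, 15, 16].

Facet areas (half cross-product norm):
  f1: (p13, p14, p8) → 85.9507
  f2: (p1, p11, p8) → 82.6087
  f3: (p1, p15, p10) → 41.1657
  f4: (p1, p15, p11) → 46.2651
  f5: (p9, p14, p8) → 62.5803
  f6: (p9, p15, p14) → 54.0830
  f7: (p7, p15, p14) → 25.6143
  f8: (p0, p11, p8) → 48.2389
  f9: (p0, p9, p8) → 44.3910
  f10: (p0, p9, p11) → 43.9870
  f11: (p5, p15, p11) → 13.7011
  f12: (p5, p9, p11) → 50.4550
  f13: (p5, p9, p15) → 28.7120
  f14: (p16, p13, p14) → 99.2701
  f15: (p16, p7, p14) → 90.6630
  f16: (p16, p15, p10) → 16.2643
  f17: (p16, p7, p15) → 27.7680
  f18: (p16, p1, p10) → 9.0041
  f19: (p16, p13, p8) → 73.5910
  f20: (p16, p1, p8) → 96.7976
Σ area = 1041.111

Euler characteristic 12−30+20 = 2 ✓


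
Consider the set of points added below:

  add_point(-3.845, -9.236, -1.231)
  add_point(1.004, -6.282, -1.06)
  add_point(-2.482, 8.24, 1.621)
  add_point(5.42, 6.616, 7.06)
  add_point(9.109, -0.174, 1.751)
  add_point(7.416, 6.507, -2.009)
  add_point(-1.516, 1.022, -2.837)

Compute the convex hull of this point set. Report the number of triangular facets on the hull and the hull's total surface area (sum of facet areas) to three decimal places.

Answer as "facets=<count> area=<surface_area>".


Hull vertices (7/7): indices [0, 1, 2, 3, 4, 5, 6].

Facet areas (half cross-product norm):
  f1: (p3, p4, p0) → 73.9510
  f2: (p3, p2, p0) → 86.3888
  f3: (p5, p3, p4) → 33.2282
  f4: (p5, p3, p2) → 41.9817
  f5: (p1, p4, p0) → 7.6622
  f6: (p1, p5, p4) → 40.5064
  f7: (p6, p2, p0) → 31.9288
  f8: (p6, p5, p2) → 41.4097
  f9: (p6, p1, p0) → 22.0585
  f10: (p6, p1, p5) → 40.8969
Σ area = 420.012

Check V−E+F: 7 − 15 + 10 = 2.

facets=10 area=420.012


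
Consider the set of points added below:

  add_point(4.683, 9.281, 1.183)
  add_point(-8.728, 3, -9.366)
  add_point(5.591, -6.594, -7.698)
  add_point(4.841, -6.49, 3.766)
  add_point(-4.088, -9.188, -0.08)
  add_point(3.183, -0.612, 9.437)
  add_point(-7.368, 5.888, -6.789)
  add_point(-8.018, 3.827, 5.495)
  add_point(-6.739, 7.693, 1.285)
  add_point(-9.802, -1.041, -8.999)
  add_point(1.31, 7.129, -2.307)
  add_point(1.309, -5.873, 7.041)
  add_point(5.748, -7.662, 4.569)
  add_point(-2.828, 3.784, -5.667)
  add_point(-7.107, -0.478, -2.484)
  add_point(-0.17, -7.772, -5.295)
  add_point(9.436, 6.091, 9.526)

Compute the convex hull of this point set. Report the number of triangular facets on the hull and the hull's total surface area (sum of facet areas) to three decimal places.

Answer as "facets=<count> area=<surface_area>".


14 of the 17 inputs are extreme points: [0, 1, 2, 4, 5, 6, 7, 8, 9, 10, 11, 12, 15, 16].

Per-facet area ½‖(b−a)×(c−a)‖:
  f1: (p2, p0, p16) → 91.6407
  f2: (p7, p4, p9) → 89.9339
  f3: (p15, p4, p9) → 40.8779
  f4: (p15, p2, p9) → 34.0249
  f5: (p15, p2, p4) → 10.5546
  f6: (p12, p2, p16) → 89.8483
  f7: (p12, p2, p4) → 61.3580
  f8: (p8, p0, p16) → 53.0922
  f9: (p8, p7, p16) → 52.4055
  f10: (p10, p2, p0) → 37.0629
  f11: (p11, p7, p4) → 62.8727
  f12: (p11, p12, p4) → 25.6672
  f13: (p6, p8, p0) → 47.6198
  f14: (p6, p10, p0) → 10.8196
  f15: (p5, p7, p16) → 54.4385
  f16: (p5, p11, p7) → 38.3564
  f17: (p5, p12, p16) → 37.8138
  f18: (p5, p11, p12) → 15.9872
  f19: (p1, p6, p8) → 10.4456
  f20: (p1, p7, p9) → 31.2650
  f21: (p1, p8, p7) → 32.4024
  f22: (p1, p2, p9) → 34.3029
  f23: (p1, p10, p2) → 95.9647
  f24: (p1, p6, p10) → 15.0497
Σ area = 1073.804

Euler: V−E+F = 14−36+24 = 2.

facets=24 area=1073.804


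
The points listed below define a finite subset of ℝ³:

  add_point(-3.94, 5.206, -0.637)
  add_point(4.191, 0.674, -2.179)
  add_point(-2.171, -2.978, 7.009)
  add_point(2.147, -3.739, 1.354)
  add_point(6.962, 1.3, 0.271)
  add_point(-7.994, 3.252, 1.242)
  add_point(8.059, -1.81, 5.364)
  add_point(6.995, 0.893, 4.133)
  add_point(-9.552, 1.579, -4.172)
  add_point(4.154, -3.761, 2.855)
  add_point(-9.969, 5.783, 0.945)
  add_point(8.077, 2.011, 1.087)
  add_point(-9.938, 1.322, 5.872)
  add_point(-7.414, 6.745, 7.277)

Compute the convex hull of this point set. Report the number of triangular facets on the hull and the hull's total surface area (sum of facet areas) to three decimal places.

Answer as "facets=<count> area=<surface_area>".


Points on the hull: [0, 1, 2, 3, 4, 6, 7, 8, 9, 10, 11, 12, 13] (13 of 14).

Facet areas (half cross-product norm):
  f1: (p0, p8, p10) → 19.7195
  f2: (p0, p13, p10) → 21.4464
  f3: (p0, p13, p11) → 52.5708
  f4: (p1, p0, p11) → 22.5440
  f5: (p1, p0, p8) → 33.6303
  f6: (p7, p13, p11) → 25.4867
  f7: (p7, p6, p11) → 4.6059
  f8: (p7, p6, p13) → 20.9863
  f9: (p3, p1, p9) → 7.5049
  f10: (p3, p1, p8) → 40.9480
  f11: (p4, p6, p9) → 14.2511
  f12: (p4, p1, p9) → 11.6625
  f13: (p4, p6, p11) → 4.4401
  f14: (p4, p1, p11) → 0.9159
  f15: (p12, p8, p10) → 21.8153
  f16: (p12, p13, p10) → 18.5222
  f17: (p2, p3, p8) → 48.6728
  f18: (p2, p12, p8) → 44.7438
  f19: (p2, p3, p9) → 8.9666
  f20: (p2, p6, p9) → 18.0597
  f21: (p2, p6, p13) → 53.5019
  f22: (p2, p12, p13) → 27.4769
Σ area = 522.472

Euler characteristic 13−33+22 = 2 ✓

facets=22 area=522.472


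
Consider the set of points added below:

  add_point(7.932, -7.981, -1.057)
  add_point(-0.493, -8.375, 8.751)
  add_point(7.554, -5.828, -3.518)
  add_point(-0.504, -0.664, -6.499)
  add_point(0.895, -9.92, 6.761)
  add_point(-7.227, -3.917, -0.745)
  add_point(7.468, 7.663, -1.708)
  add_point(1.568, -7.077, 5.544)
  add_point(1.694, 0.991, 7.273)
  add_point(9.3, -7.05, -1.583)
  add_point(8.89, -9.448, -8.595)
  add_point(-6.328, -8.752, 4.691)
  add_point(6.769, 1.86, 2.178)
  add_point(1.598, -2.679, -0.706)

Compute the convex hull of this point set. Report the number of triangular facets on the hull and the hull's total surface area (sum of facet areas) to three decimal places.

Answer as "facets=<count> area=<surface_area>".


facets=18 area=749.495

Extreme-point indices: [0, 1, 3, 4, 5, 6, 8, 9, 10, 11, 12] — 11 of 14 on the boundary.

Triangle areas on the boundary:
  f1: (p10, p6, p9) → 52.3877
  f2: (p8, p6, p5) → 81.3542
  f3: (p3, p6, p5) → 52.5159
  f4: (p3, p10, p5) → 56.8284
  f5: (p3, p10, p6) → 81.2305
  f6: (p11, p10, p5) → 68.7592
  f7: (p11, p8, p5) → 45.4104
  f8: (p11, p8, p1) → 34.2501
  f9: (p4, p1, p9) → 12.8500
  f10: (p4, p11, p1) → 10.2339
  f11: (p4, p11, p10) → 64.6098
  f12: (p12, p1, p9) → 66.6043
  f13: (p12, p8, p1) → 32.6029
  f14: (p12, p6, p9) → 30.3147
  f15: (p12, p8, p6) → 21.0887
  f16: (p0, p10, p9) → 6.4280
  f17: (p0, p4, p9) → 5.0814
  f18: (p0, p4, p10) → 26.9448
Σ area = 749.495

Euler: V−E+F = 11−27+18 = 2.


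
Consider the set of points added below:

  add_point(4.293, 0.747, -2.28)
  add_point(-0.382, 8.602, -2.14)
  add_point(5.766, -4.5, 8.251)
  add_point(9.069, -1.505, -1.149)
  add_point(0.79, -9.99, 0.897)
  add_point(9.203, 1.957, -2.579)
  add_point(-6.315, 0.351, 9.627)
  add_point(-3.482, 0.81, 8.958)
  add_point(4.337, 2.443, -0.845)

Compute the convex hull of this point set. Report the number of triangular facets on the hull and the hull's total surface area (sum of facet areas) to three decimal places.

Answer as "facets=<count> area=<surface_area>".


Extreme-point indices: [0, 1, 2, 3, 4, 5, 6, 7] — 8 of 9 on the boundary.

Facet areas (half cross-product norm):
  f1: (p1, p4, p6) → 115.0339
  f2: (p2, p4, p6) → 67.3258
  f3: (p2, p1, p5) → 76.2212
  f4: (p0, p4, p5) → 25.3104
  f5: (p0, p1, p5) → 22.1511
  f6: (p0, p1, p4) → 41.6695
  f7: (p3, p4, p5) → 15.1399
  f8: (p3, p2, p5) → 15.2673
  f9: (p3, p2, p4) → 51.1913
  f10: (p7, p1, p6) → 17.9507
  f11: (p7, p2, p6) → 10.0569
  f12: (p7, p2, p1) → 74.2920
Σ area = 531.610

Euler: V−E+F = 8−18+12 = 2.

facets=12 area=531.610


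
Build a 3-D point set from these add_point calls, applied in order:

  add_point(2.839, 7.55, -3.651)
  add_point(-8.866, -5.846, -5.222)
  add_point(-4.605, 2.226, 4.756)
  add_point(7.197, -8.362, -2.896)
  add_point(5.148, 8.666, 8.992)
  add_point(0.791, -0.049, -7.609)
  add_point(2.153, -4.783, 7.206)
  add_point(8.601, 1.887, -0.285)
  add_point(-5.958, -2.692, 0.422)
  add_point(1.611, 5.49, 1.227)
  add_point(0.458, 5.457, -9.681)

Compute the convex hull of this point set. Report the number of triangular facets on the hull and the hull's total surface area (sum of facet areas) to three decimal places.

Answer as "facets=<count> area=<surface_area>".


facets=16 area=808.724

Hull vertices (10/11): indices [0, 1, 2, 3, 4, 5, 6, 7, 8, 10].

Triangle areas on the boundary:
  f1: (p10, p3, p7) → 69.0069
  f2: (p6, p3, p1) → 91.4080
  f3: (p5, p3, p1) → 66.2179
  f4: (p5, p10, p1) → 29.4547
  f5: (p5, p10, p3) → 17.8155
  f6: (p4, p3, p7) → 46.0710
  f7: (p4, p6, p3) → 78.2226
  f8: (p0, p10, p7) → 27.6760
  f9: (p0, p4, p7) → 50.7289
  f10: (p8, p6, p1) → 26.3785
  f11: (p2, p0, p4) → 68.5310
  f12: (p2, p4, p6) → 60.4296
  f13: (p2, p8, p6) → 32.7855
  f14: (p2, p0, p10) → 40.8994
  f15: (p2, p10, p1) → 94.1011
  f16: (p2, p8, p1) → 8.9975
Σ area = 808.724

Check V−E+F: 10 − 24 + 16 = 2.


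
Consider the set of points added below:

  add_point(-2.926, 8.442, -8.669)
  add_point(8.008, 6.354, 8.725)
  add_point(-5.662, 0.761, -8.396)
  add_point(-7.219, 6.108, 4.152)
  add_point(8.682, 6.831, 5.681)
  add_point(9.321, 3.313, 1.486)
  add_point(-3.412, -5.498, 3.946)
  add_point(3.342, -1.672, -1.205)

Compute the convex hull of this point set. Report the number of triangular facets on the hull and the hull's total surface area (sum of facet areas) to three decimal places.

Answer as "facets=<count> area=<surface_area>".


8 of the 8 inputs are extreme points: [0, 1, 2, 3, 4, 5, 6, 7].

Triangle areas on the boundary:
  f1: (p1, p6, p3) → 93.2699
  f2: (p1, p6, p5) → 62.2870
  f3: (p1, p0, p3) → 109.0229
  f4: (p2, p6, p3) → 76.0687
  f5: (p2, p0, p3) → 53.4543
  f6: (p2, p0, p5) → 68.0489
  f7: (p4, p0, p5) → 45.3034
  f8: (p4, p1, p5) → 6.5092
  f9: (p4, p1, p0) → 22.7664
  f10: (p7, p6, p5) → 30.8582
  f11: (p7, p2, p5) → 37.6881
  f12: (p7, p2, p6) → 54.3793
Σ area = 659.656

Euler: V−E+F = 8−18+12 = 2.

facets=12 area=659.656


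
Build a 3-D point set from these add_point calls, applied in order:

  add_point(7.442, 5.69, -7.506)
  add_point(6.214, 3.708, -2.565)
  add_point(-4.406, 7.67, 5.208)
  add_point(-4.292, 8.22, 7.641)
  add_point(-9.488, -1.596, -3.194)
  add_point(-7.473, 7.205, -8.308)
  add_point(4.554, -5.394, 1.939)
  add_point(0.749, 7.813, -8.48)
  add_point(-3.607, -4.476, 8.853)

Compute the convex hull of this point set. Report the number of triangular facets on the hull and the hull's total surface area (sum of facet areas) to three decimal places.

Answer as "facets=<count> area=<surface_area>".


Extreme-point indices: [0, 1, 3, 4, 5, 6, 7, 8] — 8 of 9 on the boundary.

Per-facet area ½‖(b−a)×(c−a)‖:
  f1: (p6, p0, p4) → 111.7392
  f2: (p5, p0, p4) → 77.6359
  f3: (p5, p3, p4) → 77.7875
  f4: (p8, p6, p4) → 71.7662
  f5: (p8, p3, p4) → 83.1011
  f6: (p8, p3, p6) → 68.4131
  f7: (p1, p6, p0) → 18.4977
  f8: (p1, p3, p0) → 31.8345
  f9: (p1, p3, p6) → 78.0604
  f10: (p7, p3, p0) → 59.1352
  f11: (p7, p5, p0) → 11.6968
  f12: (p7, p5, p3) → 66.1024
Σ area = 755.770

Euler characteristic 8−18+12 = 2 ✓

facets=12 area=755.770


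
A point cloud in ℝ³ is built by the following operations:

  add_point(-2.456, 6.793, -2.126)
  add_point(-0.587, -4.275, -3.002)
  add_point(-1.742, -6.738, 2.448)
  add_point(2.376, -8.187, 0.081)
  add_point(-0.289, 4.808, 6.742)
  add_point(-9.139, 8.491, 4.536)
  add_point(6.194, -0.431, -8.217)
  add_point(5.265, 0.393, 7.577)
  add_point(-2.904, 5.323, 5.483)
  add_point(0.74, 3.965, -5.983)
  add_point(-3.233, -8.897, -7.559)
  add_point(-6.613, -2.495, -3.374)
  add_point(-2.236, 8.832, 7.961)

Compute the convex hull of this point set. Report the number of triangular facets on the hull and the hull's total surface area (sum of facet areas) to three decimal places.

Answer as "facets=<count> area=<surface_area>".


facets=16 area=748.768

Hull vertices (10/13): indices [0, 2, 3, 5, 6, 7, 9, 10, 11, 12].

Triangle areas on the boundary:
  f1: (p2, p12, p5) → 62.8786
  f2: (p9, p10, p6) → 45.9811
  f3: (p9, p12, p6) → 43.4182
  f4: (p7, p12, p6) → 88.9304
  f5: (p7, p2, p12) → 63.2890
  f6: (p11, p9, p10) → 42.2593
  f7: (p11, p2, p5) → 59.5318
  f8: (p11, p2, p10) → 35.0607
  f9: (p0, p12, p5) → 35.1874
  f10: (p0, p9, p12) → 19.8279
  f11: (p0, p11, p5) → 49.1132
  f12: (p0, p11, p9) → 28.1120
  f13: (p3, p7, p6) → 70.0016
  f14: (p3, p7, p2) → 27.7163
  f15: (p3, p10, p6) → 53.9460
  f16: (p3, p2, p10) → 23.5148
Σ area = 748.768

Euler: V−E+F = 10−24+16 = 2.


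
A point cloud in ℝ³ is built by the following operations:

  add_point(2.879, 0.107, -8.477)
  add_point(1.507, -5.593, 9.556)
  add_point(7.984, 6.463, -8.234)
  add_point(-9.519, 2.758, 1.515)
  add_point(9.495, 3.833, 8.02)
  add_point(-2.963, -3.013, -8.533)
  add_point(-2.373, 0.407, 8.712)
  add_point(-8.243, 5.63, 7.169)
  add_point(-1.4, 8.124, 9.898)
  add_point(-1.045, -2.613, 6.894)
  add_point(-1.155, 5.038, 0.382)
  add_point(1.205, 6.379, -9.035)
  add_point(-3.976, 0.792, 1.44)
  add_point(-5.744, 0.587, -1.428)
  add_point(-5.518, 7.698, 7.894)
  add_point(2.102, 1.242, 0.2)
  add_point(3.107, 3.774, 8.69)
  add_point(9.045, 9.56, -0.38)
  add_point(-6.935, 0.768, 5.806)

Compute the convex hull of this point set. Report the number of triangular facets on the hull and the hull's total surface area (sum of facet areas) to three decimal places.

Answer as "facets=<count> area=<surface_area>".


Extreme-point indices: [0, 1, 2, 3, 4, 5, 7, 8, 11, 14, 17, 18] — 12 of 19 on the boundary.

Triangle areas on the boundary:
  f1: (p5, p11, p3) → 67.6059
  f2: (p8, p1, p4) → 69.5606
  f3: (p7, p8, p1) → 54.0093
  f4: (p7, p11, p3) → 46.7796
  f5: (p0, p5, p11) → 21.0178
  f6: (p0, p2, p11) → 21.5141
  f7: (p0, p5, p1) → 61.5593
  f8: (p0, p1, p4) → 108.6311
  f9: (p0, p2, p4) → 67.3799
  f10: (p17, p2, p11) → 28.2193
  f11: (p17, p8, p4) → 59.9523
  f12: (p17, p2, p4) → 35.7944
  f13: (p18, p7, p3) → 13.5872
  f14: (p18, p7, p1) → 22.7156
  f15: (p18, p5, p3) → 35.1184
  f16: (p18, p5, p1) → 86.0699
  f17: (p14, p7, p11) → 31.8879
  f18: (p14, p7, p8) → 4.3283
  f19: (p14, p17, p11) → 99.0635
  f20: (p14, p17, p8) → 31.8441
Σ area = 966.638

Check V−E+F: 12 − 30 + 20 = 2.

facets=20 area=966.638


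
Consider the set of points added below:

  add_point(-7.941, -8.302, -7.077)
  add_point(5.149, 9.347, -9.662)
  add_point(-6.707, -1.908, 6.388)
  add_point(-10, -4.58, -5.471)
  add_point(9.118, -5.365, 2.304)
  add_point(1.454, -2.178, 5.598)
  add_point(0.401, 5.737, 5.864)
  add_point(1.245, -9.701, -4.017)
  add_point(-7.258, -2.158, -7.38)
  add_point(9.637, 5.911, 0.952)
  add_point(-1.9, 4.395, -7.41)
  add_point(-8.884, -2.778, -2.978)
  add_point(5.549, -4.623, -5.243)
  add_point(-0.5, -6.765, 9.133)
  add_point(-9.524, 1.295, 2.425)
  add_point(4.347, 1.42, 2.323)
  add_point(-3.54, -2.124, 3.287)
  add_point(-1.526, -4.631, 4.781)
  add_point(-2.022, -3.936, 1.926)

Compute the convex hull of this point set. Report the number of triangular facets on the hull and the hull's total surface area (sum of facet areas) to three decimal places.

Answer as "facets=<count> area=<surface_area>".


Points on the hull: [0, 1, 2, 3, 4, 6, 7, 8, 9, 10, 12, 13, 14] (13 of 19).

Facet areas (half cross-product norm):
  f1: (p4, p13, p9) → 65.8332
  f2: (p4, p13, p7) → 62.3389
  f3: (p4, p1, p9) → 63.4674
  f4: (p0, p13, p7) → 65.6917
  f5: (p12, p4, p7) → 28.3404
  f6: (p12, p4, p1) → 57.1275
  f7: (p12, p0, p7) → 29.8409
  f8: (p12, p0, p1) → 101.6031
  f9: (p8, p0, p3) → 9.3799
  f10: (p8, p0, p1) → 34.6063
  f11: (p8, p14, p3) → 20.3292
  f12: (p6, p1, p9) → 62.6527
  f13: (p6, p14, p1) → 94.7160
  f14: (p6, p13, p9) → 66.4499
  f15: (p2, p14, p3) → 27.8409
  f16: (p2, p0, p3) → 26.3897
  f17: (p2, p0, p13) → 62.0445
  f18: (p2, p6, p13) → 43.5268
  f19: (p2, p6, p14) → 30.2515
  f20: (p10, p14, p1) → 34.3293
  f21: (p10, p8, p1) → 13.6055
  f22: (p10, p8, p14) → 44.7401
Σ area = 1045.105

Euler: V−E+F = 13−33+22 = 2.

facets=22 area=1045.105


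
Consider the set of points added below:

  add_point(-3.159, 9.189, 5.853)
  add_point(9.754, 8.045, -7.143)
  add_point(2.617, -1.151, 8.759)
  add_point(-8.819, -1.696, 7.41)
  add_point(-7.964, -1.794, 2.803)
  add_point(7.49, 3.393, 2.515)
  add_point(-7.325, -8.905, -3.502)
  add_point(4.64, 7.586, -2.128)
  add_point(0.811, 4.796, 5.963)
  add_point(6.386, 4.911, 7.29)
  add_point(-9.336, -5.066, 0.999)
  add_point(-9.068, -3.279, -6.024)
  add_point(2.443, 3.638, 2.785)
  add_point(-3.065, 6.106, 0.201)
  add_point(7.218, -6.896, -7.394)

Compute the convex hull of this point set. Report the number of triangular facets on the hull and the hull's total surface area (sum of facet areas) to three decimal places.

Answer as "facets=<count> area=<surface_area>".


facets=18 area=1022.596

11 of the 15 inputs are extreme points: [0, 1, 2, 3, 5, 6, 9, 10, 11, 13, 14].

Facet areas (half cross-product norm):
  f1: (p11, p14, p1) → 126.6856
  f2: (p5, p14, p1) → 74.6227
  f3: (p3, p0, p2) → 62.5011
  f4: (p3, p11, p10) → 17.7645
  f5: (p3, p11, p0) → 83.6504
  f6: (p6, p11, p10) → 18.7985
  f7: (p6, p11, p14) → 48.6100
  f8: (p6, p2, p14) → 121.1470
  f9: (p6, p3, p10) → 9.9697
  f10: (p6, p3, p2) → 75.8706
  f11: (p13, p0, p1) → 44.3149
  f12: (p13, p11, p1) → 91.8092
  f13: (p13, p11, p0) → 26.0440
  f14: (p9, p0, p2) → 38.2674
  f15: (p9, p2, p14) → 64.6065
  f16: (p9, p5, p14) → 19.0418
  f17: (p9, p0, p1) → 79.9633
  f18: (p9, p5, p1) → 18.9289
Σ area = 1022.596

Euler: V−E+F = 11−27+18 = 2.


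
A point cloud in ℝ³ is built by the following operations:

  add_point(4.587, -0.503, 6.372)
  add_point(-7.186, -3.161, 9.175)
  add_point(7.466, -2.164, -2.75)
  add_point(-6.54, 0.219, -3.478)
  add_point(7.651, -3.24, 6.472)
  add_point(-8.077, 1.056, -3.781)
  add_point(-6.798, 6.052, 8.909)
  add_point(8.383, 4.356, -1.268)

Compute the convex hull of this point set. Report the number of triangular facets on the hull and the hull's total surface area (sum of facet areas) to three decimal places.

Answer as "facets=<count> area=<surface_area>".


facets=12 area=594.603

Hull vertices (8/8): indices [0, 1, 2, 3, 4, 5, 6, 7].

Facet areas (half cross-product norm):
  f1: (p6, p7, p5) → 110.9541
  f2: (p1, p6, p5) → 59.3839
  f3: (p1, p6, p4) → 69.5036
  f4: (p2, p7, p5) → 53.6123
  f5: (p2, p4, p7) → 31.1503
  f6: (p2, p1, p4) → 69.1489
  f7: (p0, p4, p7) → 20.1372
  f8: (p0, p6, p7) → 63.8559
  f9: (p0, p6, p4) → 8.0600
  f10: (p3, p1, p5) → 11.2947
  f11: (p3, p2, p5) → 4.3228
  f12: (p3, p2, p1) → 93.1788
Σ area = 594.603

Euler: V−E+F = 8−18+12 = 2.
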